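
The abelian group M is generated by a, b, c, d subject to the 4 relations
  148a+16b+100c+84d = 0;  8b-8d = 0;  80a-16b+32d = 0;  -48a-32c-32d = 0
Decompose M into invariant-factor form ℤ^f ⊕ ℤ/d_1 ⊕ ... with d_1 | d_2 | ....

Answer: M ≅ ℤ/4 ⊕ ℤ/8 ⊕ ℤ/16 ⊕ ℤ/16

Derivation:
rank_ℚ(R)=4; free=4−4=0
SNF(R) diag = [4, 8, 16, 16] → torsion [4, 8, 16, 16]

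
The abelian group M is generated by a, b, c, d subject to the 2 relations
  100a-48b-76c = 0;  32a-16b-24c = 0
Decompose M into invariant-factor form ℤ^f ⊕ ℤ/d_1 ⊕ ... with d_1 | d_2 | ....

Answer: M ≅ ℤ^2 ⊕ ℤ/4 ⊕ ℤ/8

Derivation:
rank_ℚ(R)=2; free=4−2=2
SNF(R) diag = [4, 8] → torsion [4, 8]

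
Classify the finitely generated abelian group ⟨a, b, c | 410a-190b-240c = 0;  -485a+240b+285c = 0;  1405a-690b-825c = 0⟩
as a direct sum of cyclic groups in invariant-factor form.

rank_ℚ(R)=3; free=3−3=0
SNF(R) diag = [5, 10, 30] → torsion [5, 10, 30]

Answer: M ≅ ℤ/5 ⊕ ℤ/10 ⊕ ℤ/30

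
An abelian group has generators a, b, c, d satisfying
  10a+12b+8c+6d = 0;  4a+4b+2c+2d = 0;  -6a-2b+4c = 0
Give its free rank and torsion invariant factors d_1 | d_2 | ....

Answer: M ≅ ℤ^1 ⊕ ℤ/2 ⊕ ℤ/2 ⊕ ℤ/2

Derivation:
rank_ℚ(R)=3; free=4−3=1
SNF(R) diag = [2, 2, 2] → torsion [2, 2, 2]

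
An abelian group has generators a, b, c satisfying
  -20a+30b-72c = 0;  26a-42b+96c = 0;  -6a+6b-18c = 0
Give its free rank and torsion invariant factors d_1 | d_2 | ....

Answer: M ≅ ℤ/2 ⊕ ℤ/6 ⊕ ℤ/6

Derivation:
rank_ℚ(R)=3; free=3−3=0
SNF(R) diag = [2, 6, 6] → torsion [2, 6, 6]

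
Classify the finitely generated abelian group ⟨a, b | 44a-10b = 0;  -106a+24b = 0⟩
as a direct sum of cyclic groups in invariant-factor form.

rank_ℚ(R)=2; free=2−2=0
SNF(R) diag = [2, 2] → torsion [2, 2]

Answer: M ≅ ℤ/2 ⊕ ℤ/2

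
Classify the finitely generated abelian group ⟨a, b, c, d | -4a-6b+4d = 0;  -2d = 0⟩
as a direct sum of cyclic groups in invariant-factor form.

Answer: M ≅ ℤ^2 ⊕ ℤ/2 ⊕ ℤ/2

Derivation:
rank_ℚ(R)=2; free=4−2=2
SNF(R) diag = [2, 2] → torsion [2, 2]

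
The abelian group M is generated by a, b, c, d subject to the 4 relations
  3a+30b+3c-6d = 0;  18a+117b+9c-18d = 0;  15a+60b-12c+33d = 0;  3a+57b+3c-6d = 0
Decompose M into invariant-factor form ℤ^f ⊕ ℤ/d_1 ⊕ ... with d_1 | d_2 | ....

rank_ℚ(R)=4; free=4−4=0
SNF(R) diag = [3, 9, 9, 27] → torsion [3, 9, 9, 27]

Answer: M ≅ ℤ/3 ⊕ ℤ/9 ⊕ ℤ/9 ⊕ ℤ/27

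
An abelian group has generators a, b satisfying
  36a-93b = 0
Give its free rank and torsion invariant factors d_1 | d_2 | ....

Answer: M ≅ ℤ^1 ⊕ ℤ/3

Derivation:
rank_ℚ(R)=1; free=2−1=1
SNF(R) diag = [3] → torsion [3]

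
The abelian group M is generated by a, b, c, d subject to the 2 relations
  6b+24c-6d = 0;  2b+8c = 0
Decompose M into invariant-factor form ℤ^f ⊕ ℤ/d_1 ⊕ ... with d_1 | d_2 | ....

Answer: M ≅ ℤ^2 ⊕ ℤ/2 ⊕ ℤ/6

Derivation:
rank_ℚ(R)=2; free=4−2=2
SNF(R) diag = [2, 6] → torsion [2, 6]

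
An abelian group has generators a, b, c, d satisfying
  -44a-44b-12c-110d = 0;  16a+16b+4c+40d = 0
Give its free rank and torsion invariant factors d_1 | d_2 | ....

rank_ℚ(R)=2; free=4−2=2
SNF(R) diag = [2, 4] → torsion [2, 4]

Answer: M ≅ ℤ^2 ⊕ ℤ/2 ⊕ ℤ/4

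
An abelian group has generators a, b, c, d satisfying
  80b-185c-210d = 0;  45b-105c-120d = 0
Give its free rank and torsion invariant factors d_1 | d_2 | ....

Answer: M ≅ ℤ^2 ⊕ ℤ/5 ⊕ ℤ/15

Derivation:
rank_ℚ(R)=2; free=4−2=2
SNF(R) diag = [5, 15] → torsion [5, 15]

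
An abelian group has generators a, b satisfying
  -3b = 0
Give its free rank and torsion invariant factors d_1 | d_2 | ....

rank_ℚ(R)=1; free=2−1=1
SNF(R) diag = [3] → torsion [3]

Answer: M ≅ ℤ^1 ⊕ ℤ/3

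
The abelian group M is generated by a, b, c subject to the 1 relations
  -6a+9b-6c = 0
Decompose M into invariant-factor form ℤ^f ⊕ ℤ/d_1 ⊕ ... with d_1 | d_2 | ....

rank_ℚ(R)=1; free=3−1=2
SNF(R) diag = [3] → torsion [3]

Answer: M ≅ ℤ^2 ⊕ ℤ/3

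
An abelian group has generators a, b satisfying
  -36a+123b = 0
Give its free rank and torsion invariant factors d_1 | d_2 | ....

rank_ℚ(R)=1; free=2−1=1
SNF(R) diag = [3] → torsion [3]

Answer: M ≅ ℤ^1 ⊕ ℤ/3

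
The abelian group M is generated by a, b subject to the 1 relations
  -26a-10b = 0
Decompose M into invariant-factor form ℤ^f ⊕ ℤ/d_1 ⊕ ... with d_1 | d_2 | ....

rank_ℚ(R)=1; free=2−1=1
SNF(R) diag = [2] → torsion [2]

Answer: M ≅ ℤ^1 ⊕ ℤ/2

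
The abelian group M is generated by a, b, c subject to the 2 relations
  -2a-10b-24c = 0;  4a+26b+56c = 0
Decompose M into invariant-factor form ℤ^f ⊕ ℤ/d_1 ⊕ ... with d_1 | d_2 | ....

Answer: M ≅ ℤ^1 ⊕ ℤ/2 ⊕ ℤ/2

Derivation:
rank_ℚ(R)=2; free=3−2=1
SNF(R) diag = [2, 2] → torsion [2, 2]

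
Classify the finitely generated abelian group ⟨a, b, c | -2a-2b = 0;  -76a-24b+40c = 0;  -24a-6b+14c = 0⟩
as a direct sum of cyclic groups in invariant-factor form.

rank_ℚ(R)=3; free=3−3=0
SNF(R) diag = [2, 2, 4] → torsion [2, 2, 4]

Answer: M ≅ ℤ/2 ⊕ ℤ/2 ⊕ ℤ/4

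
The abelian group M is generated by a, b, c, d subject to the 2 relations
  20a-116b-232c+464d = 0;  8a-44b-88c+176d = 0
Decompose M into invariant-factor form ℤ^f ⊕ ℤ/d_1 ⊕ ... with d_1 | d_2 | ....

Answer: M ≅ ℤ^2 ⊕ ℤ/4 ⊕ ℤ/12

Derivation:
rank_ℚ(R)=2; free=4−2=2
SNF(R) diag = [4, 12] → torsion [4, 12]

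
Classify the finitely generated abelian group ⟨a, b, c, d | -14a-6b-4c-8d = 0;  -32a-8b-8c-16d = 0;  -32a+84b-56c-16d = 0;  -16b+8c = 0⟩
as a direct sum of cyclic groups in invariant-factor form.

rank_ℚ(R)=4; free=4−4=0
SNF(R) diag = [2, 4, 8, 16] → torsion [2, 4, 8, 16]

Answer: M ≅ ℤ/2 ⊕ ℤ/4 ⊕ ℤ/8 ⊕ ℤ/16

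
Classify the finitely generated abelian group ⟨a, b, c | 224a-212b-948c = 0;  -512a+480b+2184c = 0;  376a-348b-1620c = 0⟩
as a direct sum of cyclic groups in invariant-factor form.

rank_ℚ(R)=3; free=3−3=0
SNF(R) diag = [4, 8, 24] → torsion [4, 8, 24]

Answer: M ≅ ℤ/4 ⊕ ℤ/8 ⊕ ℤ/24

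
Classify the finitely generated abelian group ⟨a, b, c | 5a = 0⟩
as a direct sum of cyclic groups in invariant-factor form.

rank_ℚ(R)=1; free=3−1=2
SNF(R) diag = [5] → torsion [5]

Answer: M ≅ ℤ^2 ⊕ ℤ/5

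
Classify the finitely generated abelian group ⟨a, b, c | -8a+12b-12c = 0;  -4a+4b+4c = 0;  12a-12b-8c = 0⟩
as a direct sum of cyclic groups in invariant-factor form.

Answer: M ≅ ℤ/4 ⊕ ℤ/4 ⊕ ℤ/4

Derivation:
rank_ℚ(R)=3; free=3−3=0
SNF(R) diag = [4, 4, 4] → torsion [4, 4, 4]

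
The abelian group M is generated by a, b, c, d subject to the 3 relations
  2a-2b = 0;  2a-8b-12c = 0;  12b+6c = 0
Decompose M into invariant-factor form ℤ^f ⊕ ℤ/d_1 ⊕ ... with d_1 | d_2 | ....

rank_ℚ(R)=3; free=4−3=1
SNF(R) diag = [2, 6, 18] → torsion [2, 6, 18]

Answer: M ≅ ℤ^1 ⊕ ℤ/2 ⊕ ℤ/6 ⊕ ℤ/18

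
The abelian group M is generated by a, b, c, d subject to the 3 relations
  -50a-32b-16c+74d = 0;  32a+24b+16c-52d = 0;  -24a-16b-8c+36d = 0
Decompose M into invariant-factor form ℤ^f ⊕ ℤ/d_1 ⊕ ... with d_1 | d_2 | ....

rank_ℚ(R)=3; free=4−3=1
SNF(R) diag = [2, 4, 8] → torsion [2, 4, 8]

Answer: M ≅ ℤ^1 ⊕ ℤ/2 ⊕ ℤ/4 ⊕ ℤ/8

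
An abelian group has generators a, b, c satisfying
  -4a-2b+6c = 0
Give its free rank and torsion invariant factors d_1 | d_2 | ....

Answer: M ≅ ℤ^2 ⊕ ℤ/2

Derivation:
rank_ℚ(R)=1; free=3−1=2
SNF(R) diag = [2] → torsion [2]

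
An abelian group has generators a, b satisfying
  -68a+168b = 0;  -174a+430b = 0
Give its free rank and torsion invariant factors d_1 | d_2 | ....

Answer: M ≅ ℤ/2 ⊕ ℤ/4

Derivation:
rank_ℚ(R)=2; free=2−2=0
SNF(R) diag = [2, 4] → torsion [2, 4]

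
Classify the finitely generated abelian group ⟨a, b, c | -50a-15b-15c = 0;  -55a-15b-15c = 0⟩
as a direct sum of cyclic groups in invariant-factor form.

Answer: M ≅ ℤ^1 ⊕ ℤ/5 ⊕ ℤ/15

Derivation:
rank_ℚ(R)=2; free=3−2=1
SNF(R) diag = [5, 15] → torsion [5, 15]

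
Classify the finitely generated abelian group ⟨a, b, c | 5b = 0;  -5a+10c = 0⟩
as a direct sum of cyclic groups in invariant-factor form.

Answer: M ≅ ℤ^1 ⊕ ℤ/5 ⊕ ℤ/5

Derivation:
rank_ℚ(R)=2; free=3−2=1
SNF(R) diag = [5, 5] → torsion [5, 5]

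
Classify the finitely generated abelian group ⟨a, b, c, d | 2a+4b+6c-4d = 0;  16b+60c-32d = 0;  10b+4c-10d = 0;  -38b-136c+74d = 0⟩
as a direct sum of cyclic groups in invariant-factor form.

rank_ℚ(R)=4; free=4−4=0
SNF(R) diag = [2, 2, 4, 4] → torsion [2, 2, 4, 4]

Answer: M ≅ ℤ/2 ⊕ ℤ/2 ⊕ ℤ/4 ⊕ ℤ/4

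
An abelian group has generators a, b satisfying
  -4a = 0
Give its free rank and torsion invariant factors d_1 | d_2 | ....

Answer: M ≅ ℤ^1 ⊕ ℤ/4

Derivation:
rank_ℚ(R)=1; free=2−1=1
SNF(R) diag = [4] → torsion [4]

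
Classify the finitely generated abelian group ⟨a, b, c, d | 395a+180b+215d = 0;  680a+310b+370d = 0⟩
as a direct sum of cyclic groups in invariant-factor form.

rank_ℚ(R)=2; free=4−2=2
SNF(R) diag = [5, 10] → torsion [5, 10]

Answer: M ≅ ℤ^2 ⊕ ℤ/5 ⊕ ℤ/10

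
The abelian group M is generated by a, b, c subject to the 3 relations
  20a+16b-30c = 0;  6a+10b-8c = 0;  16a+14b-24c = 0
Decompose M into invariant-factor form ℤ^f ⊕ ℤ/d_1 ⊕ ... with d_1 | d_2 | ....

rank_ℚ(R)=3; free=3−3=0
SNF(R) diag = [2, 2, 6] → torsion [2, 2, 6]

Answer: M ≅ ℤ/2 ⊕ ℤ/2 ⊕ ℤ/6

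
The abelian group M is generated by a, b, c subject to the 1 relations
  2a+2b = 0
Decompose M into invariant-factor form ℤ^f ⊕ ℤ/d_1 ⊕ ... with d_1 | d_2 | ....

rank_ℚ(R)=1; free=3−1=2
SNF(R) diag = [2] → torsion [2]

Answer: M ≅ ℤ^2 ⊕ ℤ/2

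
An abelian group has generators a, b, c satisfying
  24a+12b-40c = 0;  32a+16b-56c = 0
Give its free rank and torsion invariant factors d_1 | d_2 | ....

rank_ℚ(R)=2; free=3−2=1
SNF(R) diag = [4, 8] → torsion [4, 8]

Answer: M ≅ ℤ^1 ⊕ ℤ/4 ⊕ ℤ/8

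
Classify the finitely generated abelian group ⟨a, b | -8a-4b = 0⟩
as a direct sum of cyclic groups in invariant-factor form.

Answer: M ≅ ℤ^1 ⊕ ℤ/4

Derivation:
rank_ℚ(R)=1; free=2−1=1
SNF(R) diag = [4] → torsion [4]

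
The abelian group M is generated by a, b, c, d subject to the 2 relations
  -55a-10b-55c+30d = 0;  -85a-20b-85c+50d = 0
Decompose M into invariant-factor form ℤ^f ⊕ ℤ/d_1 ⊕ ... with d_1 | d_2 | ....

rank_ℚ(R)=2; free=4−2=2
SNF(R) diag = [5, 10] → torsion [5, 10]

Answer: M ≅ ℤ^2 ⊕ ℤ/5 ⊕ ℤ/10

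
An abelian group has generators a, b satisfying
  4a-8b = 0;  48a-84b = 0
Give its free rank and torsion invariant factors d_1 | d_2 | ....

rank_ℚ(R)=2; free=2−2=0
SNF(R) diag = [4, 12] → torsion [4, 12]

Answer: M ≅ ℤ/4 ⊕ ℤ/12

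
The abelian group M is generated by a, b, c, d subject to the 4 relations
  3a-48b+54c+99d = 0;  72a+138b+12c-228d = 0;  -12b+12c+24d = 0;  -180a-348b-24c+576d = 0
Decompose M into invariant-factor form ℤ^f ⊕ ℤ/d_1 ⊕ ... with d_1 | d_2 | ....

Answer: M ≅ ℤ/3 ⊕ ℤ/6 ⊕ ℤ/12 ⊕ ℤ/12

Derivation:
rank_ℚ(R)=4; free=4−4=0
SNF(R) diag = [3, 6, 12, 12] → torsion [3, 6, 12, 12]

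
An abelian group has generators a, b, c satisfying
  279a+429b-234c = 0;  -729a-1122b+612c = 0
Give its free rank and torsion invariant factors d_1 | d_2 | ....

Answer: M ≅ ℤ^1 ⊕ ℤ/3 ⊕ ℤ/9

Derivation:
rank_ℚ(R)=2; free=3−2=1
SNF(R) diag = [3, 9] → torsion [3, 9]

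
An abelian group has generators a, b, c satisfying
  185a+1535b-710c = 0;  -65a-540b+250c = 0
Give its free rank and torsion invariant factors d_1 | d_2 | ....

Answer: M ≅ ℤ^1 ⊕ ℤ/5 ⊕ ℤ/5

Derivation:
rank_ℚ(R)=2; free=3−2=1
SNF(R) diag = [5, 5] → torsion [5, 5]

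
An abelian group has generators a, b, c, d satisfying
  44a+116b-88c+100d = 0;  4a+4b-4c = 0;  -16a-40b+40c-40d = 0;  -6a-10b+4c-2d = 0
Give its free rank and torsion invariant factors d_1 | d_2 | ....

rank_ℚ(R)=4; free=4−4=0
SNF(R) diag = [2, 4, 8, 16] → torsion [2, 4, 8, 16]

Answer: M ≅ ℤ/2 ⊕ ℤ/4 ⊕ ℤ/8 ⊕ ℤ/16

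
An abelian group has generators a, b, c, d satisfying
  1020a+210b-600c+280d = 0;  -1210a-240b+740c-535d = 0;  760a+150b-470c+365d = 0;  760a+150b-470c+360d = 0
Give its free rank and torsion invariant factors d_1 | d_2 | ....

Answer: M ≅ ℤ/5 ⊕ ℤ/10 ⊕ ℤ/30 ⊕ ℤ/90

Derivation:
rank_ℚ(R)=4; free=4−4=0
SNF(R) diag = [5, 10, 30, 90] → torsion [5, 10, 30, 90]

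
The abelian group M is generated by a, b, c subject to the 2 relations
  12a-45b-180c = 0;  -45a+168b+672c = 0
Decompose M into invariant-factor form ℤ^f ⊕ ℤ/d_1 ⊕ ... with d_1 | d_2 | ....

Answer: M ≅ ℤ^1 ⊕ ℤ/3 ⊕ ℤ/3

Derivation:
rank_ℚ(R)=2; free=3−2=1
SNF(R) diag = [3, 3] → torsion [3, 3]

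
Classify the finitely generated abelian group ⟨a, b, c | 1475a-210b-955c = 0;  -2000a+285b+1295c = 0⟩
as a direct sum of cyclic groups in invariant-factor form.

Answer: M ≅ ℤ^1 ⊕ ℤ/5 ⊕ ℤ/5

Derivation:
rank_ℚ(R)=2; free=3−2=1
SNF(R) diag = [5, 5] → torsion [5, 5]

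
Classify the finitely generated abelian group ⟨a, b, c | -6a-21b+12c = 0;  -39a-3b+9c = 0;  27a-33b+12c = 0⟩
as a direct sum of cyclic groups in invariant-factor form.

Answer: M ≅ ℤ/3 ⊕ ℤ/3 ⊕ ℤ/9

Derivation:
rank_ℚ(R)=3; free=3−3=0
SNF(R) diag = [3, 3, 9] → torsion [3, 3, 9]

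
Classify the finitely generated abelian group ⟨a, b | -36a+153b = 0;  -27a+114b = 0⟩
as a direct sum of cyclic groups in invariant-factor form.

Answer: M ≅ ℤ/3 ⊕ ℤ/9

Derivation:
rank_ℚ(R)=2; free=2−2=0
SNF(R) diag = [3, 9] → torsion [3, 9]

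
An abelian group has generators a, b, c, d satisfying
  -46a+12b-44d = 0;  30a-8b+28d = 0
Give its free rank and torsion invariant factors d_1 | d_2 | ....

Answer: M ≅ ℤ^2 ⊕ ℤ/2 ⊕ ℤ/4

Derivation:
rank_ℚ(R)=2; free=4−2=2
SNF(R) diag = [2, 4] → torsion [2, 4]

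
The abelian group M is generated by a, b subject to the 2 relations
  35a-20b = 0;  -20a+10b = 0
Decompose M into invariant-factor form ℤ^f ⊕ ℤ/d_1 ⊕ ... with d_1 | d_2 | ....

rank_ℚ(R)=2; free=2−2=0
SNF(R) diag = [5, 10] → torsion [5, 10]

Answer: M ≅ ℤ/5 ⊕ ℤ/10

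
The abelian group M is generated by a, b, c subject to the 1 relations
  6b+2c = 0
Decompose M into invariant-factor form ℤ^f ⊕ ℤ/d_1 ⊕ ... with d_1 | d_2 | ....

Answer: M ≅ ℤ^2 ⊕ ℤ/2

Derivation:
rank_ℚ(R)=1; free=3−1=2
SNF(R) diag = [2] → torsion [2]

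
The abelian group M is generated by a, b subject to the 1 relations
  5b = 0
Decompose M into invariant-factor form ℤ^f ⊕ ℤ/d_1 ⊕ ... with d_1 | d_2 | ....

rank_ℚ(R)=1; free=2−1=1
SNF(R) diag = [5] → torsion [5]

Answer: M ≅ ℤ^1 ⊕ ℤ/5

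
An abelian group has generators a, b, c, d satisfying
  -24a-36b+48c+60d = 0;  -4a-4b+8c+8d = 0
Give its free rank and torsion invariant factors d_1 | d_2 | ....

Answer: M ≅ ℤ^2 ⊕ ℤ/4 ⊕ ℤ/12

Derivation:
rank_ℚ(R)=2; free=4−2=2
SNF(R) diag = [4, 12] → torsion [4, 12]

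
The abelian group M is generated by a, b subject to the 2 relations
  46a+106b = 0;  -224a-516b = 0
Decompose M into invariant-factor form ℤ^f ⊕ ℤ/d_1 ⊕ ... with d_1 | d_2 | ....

Answer: M ≅ ℤ/2 ⊕ ℤ/4

Derivation:
rank_ℚ(R)=2; free=2−2=0
SNF(R) diag = [2, 4] → torsion [2, 4]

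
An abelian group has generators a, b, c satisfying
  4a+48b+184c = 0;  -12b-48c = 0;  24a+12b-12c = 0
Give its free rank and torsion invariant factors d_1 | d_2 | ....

Answer: M ≅ ℤ/4 ⊕ ℤ/12 ⊕ ℤ/12

Derivation:
rank_ℚ(R)=3; free=3−3=0
SNF(R) diag = [4, 12, 12] → torsion [4, 12, 12]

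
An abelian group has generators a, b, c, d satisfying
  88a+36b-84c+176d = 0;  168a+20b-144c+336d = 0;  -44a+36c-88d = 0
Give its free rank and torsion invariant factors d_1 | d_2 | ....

rank_ℚ(R)=3; free=4−3=1
SNF(R) diag = [4, 4, 12] → torsion [4, 4, 12]

Answer: M ≅ ℤ^1 ⊕ ℤ/4 ⊕ ℤ/4 ⊕ ℤ/12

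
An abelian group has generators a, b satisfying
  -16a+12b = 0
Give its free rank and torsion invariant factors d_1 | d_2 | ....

rank_ℚ(R)=1; free=2−1=1
SNF(R) diag = [4] → torsion [4]

Answer: M ≅ ℤ^1 ⊕ ℤ/4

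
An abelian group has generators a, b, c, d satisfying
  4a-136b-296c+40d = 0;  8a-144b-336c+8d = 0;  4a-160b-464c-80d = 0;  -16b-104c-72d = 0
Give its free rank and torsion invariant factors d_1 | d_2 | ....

Answer: M ≅ ℤ/4 ⊕ ℤ/8 ⊕ ℤ/24 ⊕ ℤ/72

Derivation:
rank_ℚ(R)=4; free=4−4=0
SNF(R) diag = [4, 8, 24, 72] → torsion [4, 8, 24, 72]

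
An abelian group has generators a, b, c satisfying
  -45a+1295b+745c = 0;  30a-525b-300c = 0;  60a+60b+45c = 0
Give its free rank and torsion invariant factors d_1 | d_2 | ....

rank_ℚ(R)=3; free=3−3=0
SNF(R) diag = [5, 15, 45] → torsion [5, 15, 45]

Answer: M ≅ ℤ/5 ⊕ ℤ/15 ⊕ ℤ/45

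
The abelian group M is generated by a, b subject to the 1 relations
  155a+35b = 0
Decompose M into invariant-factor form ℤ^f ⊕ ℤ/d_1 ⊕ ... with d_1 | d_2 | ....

Answer: M ≅ ℤ^1 ⊕ ℤ/5

Derivation:
rank_ℚ(R)=1; free=2−1=1
SNF(R) diag = [5] → torsion [5]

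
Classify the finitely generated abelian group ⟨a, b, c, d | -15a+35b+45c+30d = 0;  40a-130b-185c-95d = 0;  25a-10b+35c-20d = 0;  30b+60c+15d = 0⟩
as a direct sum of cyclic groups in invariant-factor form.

Answer: M ≅ ℤ/5 ⊕ ℤ/5 ⊕ ℤ/5 ⊕ ℤ/15

Derivation:
rank_ℚ(R)=4; free=4−4=0
SNF(R) diag = [5, 5, 5, 15] → torsion [5, 5, 5, 15]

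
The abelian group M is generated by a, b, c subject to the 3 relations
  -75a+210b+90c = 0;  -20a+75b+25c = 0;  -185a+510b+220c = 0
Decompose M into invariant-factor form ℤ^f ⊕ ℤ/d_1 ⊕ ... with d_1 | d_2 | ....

Answer: M ≅ ℤ/5 ⊕ ℤ/15 ⊕ ℤ/30

Derivation:
rank_ℚ(R)=3; free=3−3=0
SNF(R) diag = [5, 15, 30] → torsion [5, 15, 30]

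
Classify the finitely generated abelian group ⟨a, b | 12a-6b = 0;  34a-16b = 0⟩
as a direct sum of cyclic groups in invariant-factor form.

rank_ℚ(R)=2; free=2−2=0
SNF(R) diag = [2, 6] → torsion [2, 6]

Answer: M ≅ ℤ/2 ⊕ ℤ/6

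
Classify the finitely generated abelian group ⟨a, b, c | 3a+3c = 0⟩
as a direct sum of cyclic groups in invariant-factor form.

rank_ℚ(R)=1; free=3−1=2
SNF(R) diag = [3] → torsion [3]

Answer: M ≅ ℤ^2 ⊕ ℤ/3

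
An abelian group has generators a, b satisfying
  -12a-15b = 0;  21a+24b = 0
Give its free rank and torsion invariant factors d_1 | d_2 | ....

Answer: M ≅ ℤ/3 ⊕ ℤ/9

Derivation:
rank_ℚ(R)=2; free=2−2=0
SNF(R) diag = [3, 9] → torsion [3, 9]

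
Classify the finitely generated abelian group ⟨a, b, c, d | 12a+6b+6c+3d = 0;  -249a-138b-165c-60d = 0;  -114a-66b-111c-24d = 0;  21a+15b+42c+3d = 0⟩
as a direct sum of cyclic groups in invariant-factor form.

Answer: M ≅ ℤ/3 ⊕ ℤ/9 ⊕ ℤ/9 ⊕ ℤ/9

Derivation:
rank_ℚ(R)=4; free=4−4=0
SNF(R) diag = [3, 9, 9, 9] → torsion [3, 9, 9, 9]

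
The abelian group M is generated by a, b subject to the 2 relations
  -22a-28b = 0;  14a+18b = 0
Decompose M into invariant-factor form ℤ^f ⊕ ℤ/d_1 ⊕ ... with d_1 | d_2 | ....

rank_ℚ(R)=2; free=2−2=0
SNF(R) diag = [2, 2] → torsion [2, 2]

Answer: M ≅ ℤ/2 ⊕ ℤ/2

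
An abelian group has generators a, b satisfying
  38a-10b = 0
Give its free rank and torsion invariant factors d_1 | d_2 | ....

rank_ℚ(R)=1; free=2−1=1
SNF(R) diag = [2] → torsion [2]

Answer: M ≅ ℤ^1 ⊕ ℤ/2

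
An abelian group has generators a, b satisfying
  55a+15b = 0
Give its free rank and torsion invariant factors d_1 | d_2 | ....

rank_ℚ(R)=1; free=2−1=1
SNF(R) diag = [5] → torsion [5]

Answer: M ≅ ℤ^1 ⊕ ℤ/5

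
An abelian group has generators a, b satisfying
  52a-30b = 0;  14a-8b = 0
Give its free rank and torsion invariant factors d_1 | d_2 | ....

rank_ℚ(R)=2; free=2−2=0
SNF(R) diag = [2, 2] → torsion [2, 2]

Answer: M ≅ ℤ/2 ⊕ ℤ/2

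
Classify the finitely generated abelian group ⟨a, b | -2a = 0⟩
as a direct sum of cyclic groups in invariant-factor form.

Answer: M ≅ ℤ^1 ⊕ ℤ/2

Derivation:
rank_ℚ(R)=1; free=2−1=1
SNF(R) diag = [2] → torsion [2]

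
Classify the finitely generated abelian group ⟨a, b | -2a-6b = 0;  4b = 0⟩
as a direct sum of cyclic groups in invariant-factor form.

Answer: M ≅ ℤ/2 ⊕ ℤ/4

Derivation:
rank_ℚ(R)=2; free=2−2=0
SNF(R) diag = [2, 4] → torsion [2, 4]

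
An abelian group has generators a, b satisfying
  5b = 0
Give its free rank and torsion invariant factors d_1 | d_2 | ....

rank_ℚ(R)=1; free=2−1=1
SNF(R) diag = [5] → torsion [5]

Answer: M ≅ ℤ^1 ⊕ ℤ/5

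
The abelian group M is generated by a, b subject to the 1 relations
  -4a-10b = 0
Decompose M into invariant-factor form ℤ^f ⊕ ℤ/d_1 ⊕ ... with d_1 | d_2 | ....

Answer: M ≅ ℤ^1 ⊕ ℤ/2

Derivation:
rank_ℚ(R)=1; free=2−1=1
SNF(R) diag = [2] → torsion [2]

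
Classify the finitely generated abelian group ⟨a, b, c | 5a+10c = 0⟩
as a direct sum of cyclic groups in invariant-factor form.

Answer: M ≅ ℤ^2 ⊕ ℤ/5

Derivation:
rank_ℚ(R)=1; free=3−1=2
SNF(R) diag = [5] → torsion [5]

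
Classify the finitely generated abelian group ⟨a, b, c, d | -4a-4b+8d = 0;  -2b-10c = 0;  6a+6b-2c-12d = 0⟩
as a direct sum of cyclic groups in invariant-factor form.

rank_ℚ(R)=3; free=4−3=1
SNF(R) diag = [2, 2, 4] → torsion [2, 2, 4]

Answer: M ≅ ℤ^1 ⊕ ℤ/2 ⊕ ℤ/2 ⊕ ℤ/4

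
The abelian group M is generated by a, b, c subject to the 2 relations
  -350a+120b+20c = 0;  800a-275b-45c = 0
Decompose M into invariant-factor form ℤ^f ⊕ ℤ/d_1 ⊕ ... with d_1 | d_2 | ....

rank_ℚ(R)=2; free=3−2=1
SNF(R) diag = [5, 10] → torsion [5, 10]

Answer: M ≅ ℤ^1 ⊕ ℤ/5 ⊕ ℤ/10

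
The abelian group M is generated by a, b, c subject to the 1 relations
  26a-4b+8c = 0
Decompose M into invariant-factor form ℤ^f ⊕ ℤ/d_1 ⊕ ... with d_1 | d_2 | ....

rank_ℚ(R)=1; free=3−1=2
SNF(R) diag = [2] → torsion [2]

Answer: M ≅ ℤ^2 ⊕ ℤ/2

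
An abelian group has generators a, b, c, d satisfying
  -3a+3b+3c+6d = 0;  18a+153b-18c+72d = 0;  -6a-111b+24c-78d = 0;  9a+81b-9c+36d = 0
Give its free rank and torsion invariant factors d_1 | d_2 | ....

Answer: M ≅ ℤ/3 ⊕ ℤ/9 ⊕ ℤ/18 ⊕ ℤ/54

Derivation:
rank_ℚ(R)=4; free=4−4=0
SNF(R) diag = [3, 9, 18, 54] → torsion [3, 9, 18, 54]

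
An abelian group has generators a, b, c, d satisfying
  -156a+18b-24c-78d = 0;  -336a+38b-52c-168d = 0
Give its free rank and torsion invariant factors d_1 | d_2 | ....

Answer: M ≅ ℤ^2 ⊕ ℤ/2 ⊕ ℤ/6

Derivation:
rank_ℚ(R)=2; free=4−2=2
SNF(R) diag = [2, 6] → torsion [2, 6]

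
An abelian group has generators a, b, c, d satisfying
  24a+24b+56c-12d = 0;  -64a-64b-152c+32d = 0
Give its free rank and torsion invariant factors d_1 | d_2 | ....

Answer: M ≅ ℤ^2 ⊕ ℤ/4 ⊕ ℤ/8

Derivation:
rank_ℚ(R)=2; free=4−2=2
SNF(R) diag = [4, 8] → torsion [4, 8]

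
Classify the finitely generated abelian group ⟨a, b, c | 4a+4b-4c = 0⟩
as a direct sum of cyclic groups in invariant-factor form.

rank_ℚ(R)=1; free=3−1=2
SNF(R) diag = [4] → torsion [4]

Answer: M ≅ ℤ^2 ⊕ ℤ/4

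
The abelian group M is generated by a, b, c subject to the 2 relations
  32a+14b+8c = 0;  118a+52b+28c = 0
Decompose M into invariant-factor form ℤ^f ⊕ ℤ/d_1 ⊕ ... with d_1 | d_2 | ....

Answer: M ≅ ℤ^1 ⊕ ℤ/2 ⊕ ℤ/6

Derivation:
rank_ℚ(R)=2; free=3−2=1
SNF(R) diag = [2, 6] → torsion [2, 6]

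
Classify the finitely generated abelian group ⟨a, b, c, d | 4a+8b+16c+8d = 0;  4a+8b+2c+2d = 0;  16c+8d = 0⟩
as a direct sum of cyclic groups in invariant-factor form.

Answer: M ≅ ℤ^1 ⊕ ℤ/2 ⊕ ℤ/4 ⊕ ℤ/8

Derivation:
rank_ℚ(R)=3; free=4−3=1
SNF(R) diag = [2, 4, 8] → torsion [2, 4, 8]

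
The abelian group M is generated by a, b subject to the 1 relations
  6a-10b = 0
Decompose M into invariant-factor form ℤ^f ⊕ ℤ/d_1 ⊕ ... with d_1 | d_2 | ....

rank_ℚ(R)=1; free=2−1=1
SNF(R) diag = [2] → torsion [2]

Answer: M ≅ ℤ^1 ⊕ ℤ/2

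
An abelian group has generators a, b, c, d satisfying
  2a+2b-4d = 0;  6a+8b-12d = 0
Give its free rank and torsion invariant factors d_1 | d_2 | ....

Answer: M ≅ ℤ^2 ⊕ ℤ/2 ⊕ ℤ/2

Derivation:
rank_ℚ(R)=2; free=4−2=2
SNF(R) diag = [2, 2] → torsion [2, 2]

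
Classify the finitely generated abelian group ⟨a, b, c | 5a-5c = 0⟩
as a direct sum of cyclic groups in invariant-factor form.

Answer: M ≅ ℤ^2 ⊕ ℤ/5

Derivation:
rank_ℚ(R)=1; free=3−1=2
SNF(R) diag = [5] → torsion [5]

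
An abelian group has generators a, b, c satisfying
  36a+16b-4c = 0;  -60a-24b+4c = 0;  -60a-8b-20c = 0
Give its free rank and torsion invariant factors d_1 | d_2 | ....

Answer: M ≅ ℤ/4 ⊕ ℤ/8 ⊕ ℤ/24

Derivation:
rank_ℚ(R)=3; free=3−3=0
SNF(R) diag = [4, 8, 24] → torsion [4, 8, 24]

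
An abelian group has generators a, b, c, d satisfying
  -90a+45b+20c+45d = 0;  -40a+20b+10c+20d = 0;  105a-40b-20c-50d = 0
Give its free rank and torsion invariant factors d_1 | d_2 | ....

Answer: M ≅ ℤ^1 ⊕ ℤ/5 ⊕ ℤ/5 ⊕ ℤ/10

Derivation:
rank_ℚ(R)=3; free=4−3=1
SNF(R) diag = [5, 5, 10] → torsion [5, 5, 10]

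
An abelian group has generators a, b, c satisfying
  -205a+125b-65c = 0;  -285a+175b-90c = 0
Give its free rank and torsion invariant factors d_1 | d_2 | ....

rank_ℚ(R)=2; free=3−2=1
SNF(R) diag = [5, 5] → torsion [5, 5]

Answer: M ≅ ℤ^1 ⊕ ℤ/5 ⊕ ℤ/5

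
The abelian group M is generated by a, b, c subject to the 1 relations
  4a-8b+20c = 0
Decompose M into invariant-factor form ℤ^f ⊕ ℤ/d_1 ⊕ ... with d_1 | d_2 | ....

rank_ℚ(R)=1; free=3−1=2
SNF(R) diag = [4] → torsion [4]

Answer: M ≅ ℤ^2 ⊕ ℤ/4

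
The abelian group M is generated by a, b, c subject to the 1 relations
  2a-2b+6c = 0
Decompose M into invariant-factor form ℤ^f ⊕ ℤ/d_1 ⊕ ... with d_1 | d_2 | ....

Answer: M ≅ ℤ^2 ⊕ ℤ/2

Derivation:
rank_ℚ(R)=1; free=3−1=2
SNF(R) diag = [2] → torsion [2]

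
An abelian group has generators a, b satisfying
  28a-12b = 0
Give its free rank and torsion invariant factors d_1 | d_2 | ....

Answer: M ≅ ℤ^1 ⊕ ℤ/4

Derivation:
rank_ℚ(R)=1; free=2−1=1
SNF(R) diag = [4] → torsion [4]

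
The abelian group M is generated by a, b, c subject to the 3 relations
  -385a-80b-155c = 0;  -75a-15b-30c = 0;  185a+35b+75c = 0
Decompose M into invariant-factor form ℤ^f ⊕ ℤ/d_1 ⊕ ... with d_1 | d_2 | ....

Answer: M ≅ ℤ/5 ⊕ ℤ/5 ⊕ ℤ/15

Derivation:
rank_ℚ(R)=3; free=3−3=0
SNF(R) diag = [5, 5, 15] → torsion [5, 5, 15]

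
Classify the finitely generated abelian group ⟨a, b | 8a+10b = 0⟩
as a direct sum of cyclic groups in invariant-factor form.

rank_ℚ(R)=1; free=2−1=1
SNF(R) diag = [2] → torsion [2]

Answer: M ≅ ℤ^1 ⊕ ℤ/2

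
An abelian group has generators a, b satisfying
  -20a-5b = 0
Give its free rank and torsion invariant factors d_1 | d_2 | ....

rank_ℚ(R)=1; free=2−1=1
SNF(R) diag = [5] → torsion [5]

Answer: M ≅ ℤ^1 ⊕ ℤ/5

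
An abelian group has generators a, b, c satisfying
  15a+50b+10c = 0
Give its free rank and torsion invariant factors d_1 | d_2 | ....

rank_ℚ(R)=1; free=3−1=2
SNF(R) diag = [5] → torsion [5]

Answer: M ≅ ℤ^2 ⊕ ℤ/5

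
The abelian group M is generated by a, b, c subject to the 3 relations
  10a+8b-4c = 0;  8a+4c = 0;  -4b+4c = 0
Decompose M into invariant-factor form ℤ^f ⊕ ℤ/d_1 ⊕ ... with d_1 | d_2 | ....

Answer: M ≅ ℤ/2 ⊕ ℤ/4 ⊕ ℤ/4

Derivation:
rank_ℚ(R)=3; free=3−3=0
SNF(R) diag = [2, 4, 4] → torsion [2, 4, 4]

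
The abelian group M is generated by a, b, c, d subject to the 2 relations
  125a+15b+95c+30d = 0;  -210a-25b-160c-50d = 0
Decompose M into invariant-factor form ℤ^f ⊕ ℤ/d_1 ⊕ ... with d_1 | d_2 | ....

rank_ℚ(R)=2; free=4−2=2
SNF(R) diag = [5, 5] → torsion [5, 5]

Answer: M ≅ ℤ^2 ⊕ ℤ/5 ⊕ ℤ/5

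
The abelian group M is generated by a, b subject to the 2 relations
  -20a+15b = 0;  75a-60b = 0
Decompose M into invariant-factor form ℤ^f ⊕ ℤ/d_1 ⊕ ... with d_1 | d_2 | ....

Answer: M ≅ ℤ/5 ⊕ ℤ/15

Derivation:
rank_ℚ(R)=2; free=2−2=0
SNF(R) diag = [5, 15] → torsion [5, 15]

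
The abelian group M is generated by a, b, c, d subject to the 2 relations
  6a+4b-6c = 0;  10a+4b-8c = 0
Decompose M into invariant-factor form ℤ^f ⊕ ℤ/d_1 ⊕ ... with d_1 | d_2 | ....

Answer: M ≅ ℤ^2 ⊕ ℤ/2 ⊕ ℤ/2

Derivation:
rank_ℚ(R)=2; free=4−2=2
SNF(R) diag = [2, 2] → torsion [2, 2]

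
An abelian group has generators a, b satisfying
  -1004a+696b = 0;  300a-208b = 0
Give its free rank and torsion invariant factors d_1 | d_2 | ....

Answer: M ≅ ℤ/4 ⊕ ℤ/8

Derivation:
rank_ℚ(R)=2; free=2−2=0
SNF(R) diag = [4, 8] → torsion [4, 8]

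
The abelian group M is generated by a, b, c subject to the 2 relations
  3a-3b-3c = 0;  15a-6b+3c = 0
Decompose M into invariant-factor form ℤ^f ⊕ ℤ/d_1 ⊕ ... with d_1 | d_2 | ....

rank_ℚ(R)=2; free=3−2=1
SNF(R) diag = [3, 9] → torsion [3, 9]

Answer: M ≅ ℤ^1 ⊕ ℤ/3 ⊕ ℤ/9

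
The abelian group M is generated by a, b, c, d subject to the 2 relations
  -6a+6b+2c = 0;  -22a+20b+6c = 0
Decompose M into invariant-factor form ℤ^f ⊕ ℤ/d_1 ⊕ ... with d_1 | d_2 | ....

Answer: M ≅ ℤ^2 ⊕ ℤ/2 ⊕ ℤ/2

Derivation:
rank_ℚ(R)=2; free=4−2=2
SNF(R) diag = [2, 2] → torsion [2, 2]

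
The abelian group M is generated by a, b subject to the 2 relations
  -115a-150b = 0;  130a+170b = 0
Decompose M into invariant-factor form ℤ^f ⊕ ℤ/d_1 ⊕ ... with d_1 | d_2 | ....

rank_ℚ(R)=2; free=2−2=0
SNF(R) diag = [5, 10] → torsion [5, 10]

Answer: M ≅ ℤ/5 ⊕ ℤ/10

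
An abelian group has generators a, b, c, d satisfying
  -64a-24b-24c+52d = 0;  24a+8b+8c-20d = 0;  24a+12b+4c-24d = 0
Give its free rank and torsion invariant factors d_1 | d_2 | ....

Answer: M ≅ ℤ^1 ⊕ ℤ/4 ⊕ ℤ/4 ⊕ ℤ/8

Derivation:
rank_ℚ(R)=3; free=4−3=1
SNF(R) diag = [4, 4, 8] → torsion [4, 4, 8]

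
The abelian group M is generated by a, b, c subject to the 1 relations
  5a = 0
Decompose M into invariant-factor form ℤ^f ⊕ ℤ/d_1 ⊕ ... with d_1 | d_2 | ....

rank_ℚ(R)=1; free=3−1=2
SNF(R) diag = [5] → torsion [5]

Answer: M ≅ ℤ^2 ⊕ ℤ/5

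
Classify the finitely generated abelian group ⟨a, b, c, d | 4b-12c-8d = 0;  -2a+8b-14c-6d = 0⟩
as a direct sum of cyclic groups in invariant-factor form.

Answer: M ≅ ℤ^2 ⊕ ℤ/2 ⊕ ℤ/4

Derivation:
rank_ℚ(R)=2; free=4−2=2
SNF(R) diag = [2, 4] → torsion [2, 4]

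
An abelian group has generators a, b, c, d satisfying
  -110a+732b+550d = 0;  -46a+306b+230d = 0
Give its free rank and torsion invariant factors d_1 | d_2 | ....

rank_ℚ(R)=2; free=4−2=2
SNF(R) diag = [2, 6] → torsion [2, 6]

Answer: M ≅ ℤ^2 ⊕ ℤ/2 ⊕ ℤ/6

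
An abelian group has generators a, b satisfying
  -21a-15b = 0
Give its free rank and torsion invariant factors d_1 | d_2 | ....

Answer: M ≅ ℤ^1 ⊕ ℤ/3

Derivation:
rank_ℚ(R)=1; free=2−1=1
SNF(R) diag = [3] → torsion [3]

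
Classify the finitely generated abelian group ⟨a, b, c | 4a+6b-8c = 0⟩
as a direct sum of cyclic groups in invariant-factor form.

Answer: M ≅ ℤ^2 ⊕ ℤ/2

Derivation:
rank_ℚ(R)=1; free=3−1=2
SNF(R) diag = [2] → torsion [2]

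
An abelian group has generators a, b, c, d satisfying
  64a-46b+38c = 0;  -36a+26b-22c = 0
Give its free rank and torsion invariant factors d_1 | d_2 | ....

Answer: M ≅ ℤ^2 ⊕ ℤ/2 ⊕ ℤ/4

Derivation:
rank_ℚ(R)=2; free=4−2=2
SNF(R) diag = [2, 4] → torsion [2, 4]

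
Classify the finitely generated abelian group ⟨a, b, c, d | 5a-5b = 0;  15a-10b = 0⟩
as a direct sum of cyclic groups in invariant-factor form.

rank_ℚ(R)=2; free=4−2=2
SNF(R) diag = [5, 5] → torsion [5, 5]

Answer: M ≅ ℤ^2 ⊕ ℤ/5 ⊕ ℤ/5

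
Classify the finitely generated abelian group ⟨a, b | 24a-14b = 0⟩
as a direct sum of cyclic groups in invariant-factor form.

rank_ℚ(R)=1; free=2−1=1
SNF(R) diag = [2] → torsion [2]

Answer: M ≅ ℤ^1 ⊕ ℤ/2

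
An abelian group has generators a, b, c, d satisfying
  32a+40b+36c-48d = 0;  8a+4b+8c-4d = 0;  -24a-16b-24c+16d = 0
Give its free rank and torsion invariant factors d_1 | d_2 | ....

rank_ℚ(R)=3; free=4−3=1
SNF(R) diag = [4, 4, 8] → torsion [4, 4, 8]

Answer: M ≅ ℤ^1 ⊕ ℤ/4 ⊕ ℤ/4 ⊕ ℤ/8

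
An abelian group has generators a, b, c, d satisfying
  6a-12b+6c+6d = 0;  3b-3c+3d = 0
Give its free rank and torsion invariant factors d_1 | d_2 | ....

rank_ℚ(R)=2; free=4−2=2
SNF(R) diag = [3, 6] → torsion [3, 6]

Answer: M ≅ ℤ^2 ⊕ ℤ/3 ⊕ ℤ/6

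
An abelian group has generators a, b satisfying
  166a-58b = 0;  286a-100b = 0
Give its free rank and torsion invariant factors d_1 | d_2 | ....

rank_ℚ(R)=2; free=2−2=0
SNF(R) diag = [2, 6] → torsion [2, 6]

Answer: M ≅ ℤ/2 ⊕ ℤ/6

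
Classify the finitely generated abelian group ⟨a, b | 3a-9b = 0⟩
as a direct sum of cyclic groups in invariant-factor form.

Answer: M ≅ ℤ^1 ⊕ ℤ/3

Derivation:
rank_ℚ(R)=1; free=2−1=1
SNF(R) diag = [3] → torsion [3]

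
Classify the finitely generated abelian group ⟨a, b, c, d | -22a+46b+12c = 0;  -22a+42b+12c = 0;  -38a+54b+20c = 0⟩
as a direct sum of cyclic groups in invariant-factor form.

Answer: M ≅ ℤ^1 ⊕ ℤ/2 ⊕ ℤ/4 ⊕ ℤ/8

Derivation:
rank_ℚ(R)=3; free=4−3=1
SNF(R) diag = [2, 4, 8] → torsion [2, 4, 8]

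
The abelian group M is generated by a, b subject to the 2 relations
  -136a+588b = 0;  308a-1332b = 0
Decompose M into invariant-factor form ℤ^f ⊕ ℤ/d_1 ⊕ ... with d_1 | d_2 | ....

rank_ℚ(R)=2; free=2−2=0
SNF(R) diag = [4, 12] → torsion [4, 12]

Answer: M ≅ ℤ/4 ⊕ ℤ/12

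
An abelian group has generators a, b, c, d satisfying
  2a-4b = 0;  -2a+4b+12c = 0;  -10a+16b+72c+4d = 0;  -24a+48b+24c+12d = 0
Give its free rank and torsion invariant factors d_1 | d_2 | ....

Answer: M ≅ ℤ/2 ⊕ ℤ/4 ⊕ ℤ/12 ⊕ ℤ/12

Derivation:
rank_ℚ(R)=4; free=4−4=0
SNF(R) diag = [2, 4, 12, 12] → torsion [2, 4, 12, 12]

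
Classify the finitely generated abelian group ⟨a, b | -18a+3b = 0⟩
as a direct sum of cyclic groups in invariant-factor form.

rank_ℚ(R)=1; free=2−1=1
SNF(R) diag = [3] → torsion [3]

Answer: M ≅ ℤ^1 ⊕ ℤ/3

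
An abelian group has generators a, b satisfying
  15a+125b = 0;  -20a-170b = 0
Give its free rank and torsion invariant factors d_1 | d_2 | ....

Answer: M ≅ ℤ/5 ⊕ ℤ/10

Derivation:
rank_ℚ(R)=2; free=2−2=0
SNF(R) diag = [5, 10] → torsion [5, 10]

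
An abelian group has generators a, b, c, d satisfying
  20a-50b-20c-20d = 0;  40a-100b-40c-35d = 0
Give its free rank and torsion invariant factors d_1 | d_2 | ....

rank_ℚ(R)=2; free=4−2=2
SNF(R) diag = [5, 10] → torsion [5, 10]

Answer: M ≅ ℤ^2 ⊕ ℤ/5 ⊕ ℤ/10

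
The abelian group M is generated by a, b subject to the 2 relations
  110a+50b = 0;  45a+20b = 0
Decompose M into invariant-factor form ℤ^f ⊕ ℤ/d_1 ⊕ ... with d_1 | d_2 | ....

rank_ℚ(R)=2; free=2−2=0
SNF(R) diag = [5, 10] → torsion [5, 10]

Answer: M ≅ ℤ/5 ⊕ ℤ/10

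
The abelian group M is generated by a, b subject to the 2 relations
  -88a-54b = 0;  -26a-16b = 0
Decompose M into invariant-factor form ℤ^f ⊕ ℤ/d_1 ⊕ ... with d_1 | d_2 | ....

Answer: M ≅ ℤ/2 ⊕ ℤ/2

Derivation:
rank_ℚ(R)=2; free=2−2=0
SNF(R) diag = [2, 2] → torsion [2, 2]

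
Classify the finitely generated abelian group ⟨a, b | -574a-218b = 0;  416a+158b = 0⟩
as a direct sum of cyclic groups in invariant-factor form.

rank_ℚ(R)=2; free=2−2=0
SNF(R) diag = [2, 2] → torsion [2, 2]

Answer: M ≅ ℤ/2 ⊕ ℤ/2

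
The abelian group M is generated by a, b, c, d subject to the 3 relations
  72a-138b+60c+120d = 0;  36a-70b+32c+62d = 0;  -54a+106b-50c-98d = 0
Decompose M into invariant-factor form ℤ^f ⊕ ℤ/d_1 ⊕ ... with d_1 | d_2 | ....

Answer: M ≅ ℤ^1 ⊕ ℤ/2 ⊕ ℤ/6 ⊕ ℤ/18

Derivation:
rank_ℚ(R)=3; free=4−3=1
SNF(R) diag = [2, 6, 18] → torsion [2, 6, 18]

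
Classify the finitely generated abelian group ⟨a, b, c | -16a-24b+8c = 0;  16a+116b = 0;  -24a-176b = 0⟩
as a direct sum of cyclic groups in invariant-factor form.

rank_ℚ(R)=3; free=3−3=0
SNF(R) diag = [4, 8, 8] → torsion [4, 8, 8]

Answer: M ≅ ℤ/4 ⊕ ℤ/8 ⊕ ℤ/8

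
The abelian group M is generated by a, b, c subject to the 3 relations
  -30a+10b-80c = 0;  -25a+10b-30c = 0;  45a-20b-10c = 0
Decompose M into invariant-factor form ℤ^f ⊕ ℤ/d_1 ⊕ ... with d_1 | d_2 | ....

rank_ℚ(R)=3; free=3−3=0
SNF(R) diag = [5, 10, 20] → torsion [5, 10, 20]

Answer: M ≅ ℤ/5 ⊕ ℤ/10 ⊕ ℤ/20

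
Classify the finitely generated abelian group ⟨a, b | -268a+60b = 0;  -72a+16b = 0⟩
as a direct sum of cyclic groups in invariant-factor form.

rank_ℚ(R)=2; free=2−2=0
SNF(R) diag = [4, 8] → torsion [4, 8]

Answer: M ≅ ℤ/4 ⊕ ℤ/8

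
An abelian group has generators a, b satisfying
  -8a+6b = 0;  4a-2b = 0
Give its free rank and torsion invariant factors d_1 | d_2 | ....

Answer: M ≅ ℤ/2 ⊕ ℤ/4

Derivation:
rank_ℚ(R)=2; free=2−2=0
SNF(R) diag = [2, 4] → torsion [2, 4]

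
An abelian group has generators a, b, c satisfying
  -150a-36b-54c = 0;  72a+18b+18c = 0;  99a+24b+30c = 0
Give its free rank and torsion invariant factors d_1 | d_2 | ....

Answer: M ≅ ℤ/3 ⊕ ℤ/6 ⊕ ℤ/18

Derivation:
rank_ℚ(R)=3; free=3−3=0
SNF(R) diag = [3, 6, 18] → torsion [3, 6, 18]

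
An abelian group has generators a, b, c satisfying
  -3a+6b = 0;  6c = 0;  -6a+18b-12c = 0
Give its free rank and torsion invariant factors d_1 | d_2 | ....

rank_ℚ(R)=3; free=3−3=0
SNF(R) diag = [3, 6, 6] → torsion [3, 6, 6]

Answer: M ≅ ℤ/3 ⊕ ℤ/6 ⊕ ℤ/6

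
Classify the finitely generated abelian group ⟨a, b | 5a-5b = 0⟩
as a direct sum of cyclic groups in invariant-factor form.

Answer: M ≅ ℤ^1 ⊕ ℤ/5

Derivation:
rank_ℚ(R)=1; free=2−1=1
SNF(R) diag = [5] → torsion [5]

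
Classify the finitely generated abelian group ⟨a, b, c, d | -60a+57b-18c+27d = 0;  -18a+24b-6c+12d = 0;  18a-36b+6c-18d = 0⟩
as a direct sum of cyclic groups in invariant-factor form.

Answer: M ≅ ℤ^1 ⊕ ℤ/3 ⊕ ℤ/6 ⊕ ℤ/6

Derivation:
rank_ℚ(R)=3; free=4−3=1
SNF(R) diag = [3, 6, 6] → torsion [3, 6, 6]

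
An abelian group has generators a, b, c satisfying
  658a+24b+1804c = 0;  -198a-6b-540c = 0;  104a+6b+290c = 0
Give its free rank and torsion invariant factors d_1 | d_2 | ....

Answer: M ≅ ℤ/2 ⊕ ℤ/6 ⊕ ℤ/18

Derivation:
rank_ℚ(R)=3; free=3−3=0
SNF(R) diag = [2, 6, 18] → torsion [2, 6, 18]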